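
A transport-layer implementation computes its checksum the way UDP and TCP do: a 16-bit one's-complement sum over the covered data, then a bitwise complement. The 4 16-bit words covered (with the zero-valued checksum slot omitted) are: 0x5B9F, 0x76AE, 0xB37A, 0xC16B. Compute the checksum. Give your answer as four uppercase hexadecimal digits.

B8CB

One's-complement addition (fold any carry out of bit 15 back into bit 0):
  0x5B9F + 0x76AE = 0x0D24D
  0xD24D + 0xB37A = 0x185C7 → wrap carry → 0x85C8
  0x85C8 + 0xC16B = 0x14733 → wrap carry → 0x4734
One's-complement sum = 0x4734.
Checksum = ~0x4734 & 0xFFFF = 0xB8CB.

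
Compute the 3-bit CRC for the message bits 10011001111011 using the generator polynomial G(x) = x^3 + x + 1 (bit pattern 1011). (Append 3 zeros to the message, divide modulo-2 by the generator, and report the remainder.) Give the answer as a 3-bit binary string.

Append 3 zeros: 10011001111011000. Divide by 1011 (XOR where the leading bit is 1):
  pos 0: 1001 XOR 1011 = 0010
  pos 2: 1010 XOR 1011 = 0001
  pos 5: 1011 XOR 1011 = 0000
  pos 9: 1101 XOR 1011 = 0110
  pos 10: 1101 XOR 1011 = 0110
  pos 11: 1100 XOR 1011 = 0111
  pos 12: 1110 XOR 1011 = 0101
  pos 13: 1010 XOR 1011 = 0001
Remainder (last 3 bits) = 001. This is the CRC / FCS.

001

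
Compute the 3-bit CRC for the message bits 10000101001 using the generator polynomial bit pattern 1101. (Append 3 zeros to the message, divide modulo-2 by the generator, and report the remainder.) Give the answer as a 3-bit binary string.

111

Append 3 zeros: 10000101001000. Divide by 1101 (XOR where the leading bit is 1):
  pos 0: 1000 XOR 1101 = 0101
  pos 1: 1010 XOR 1101 = 0111
  pos 2: 1111 XOR 1101 = 0010
  pos 4: 1001 XOR 1101 = 0100
  pos 5: 1000 XOR 1101 = 0101
  pos 6: 1010 XOR 1101 = 0111
  pos 7: 1111 XOR 1101 = 0010
  pos 9: 1000 XOR 1101 = 0101
  pos 10: 1010 XOR 1101 = 0111
Remainder (last 3 bits) = 111. This is the CRC / FCS.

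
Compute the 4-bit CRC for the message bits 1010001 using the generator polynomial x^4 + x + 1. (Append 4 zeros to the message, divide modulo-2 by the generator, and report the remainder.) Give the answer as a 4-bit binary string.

Append 4 zeros: 10100010000. Divide by 10011 (XOR where the leading bit is 1):
  pos 0: 10100 XOR 10011 = 00111
  pos 2: 11101 XOR 10011 = 01110
  pos 3: 11100 XOR 10011 = 01111
  pos 4: 11110 XOR 10011 = 01101
  pos 5: 11010 XOR 10011 = 01001
  pos 6: 10010 XOR 10011 = 00001
Remainder (last 4 bits) = 0001. This is the CRC / FCS.

0001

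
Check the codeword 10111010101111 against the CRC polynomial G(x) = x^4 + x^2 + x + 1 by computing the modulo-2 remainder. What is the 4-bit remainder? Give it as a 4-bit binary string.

Modulo-2 division of 10111010101111 by 10111:
  pos 0: 10111 XOR 10111 = 00000
  pos 6: 10101 XOR 10111 = 00010
  pos 9: 10111 XOR 10111 = 00000
Remainder = 0000 (zero — the frame passes the CRC check).

0000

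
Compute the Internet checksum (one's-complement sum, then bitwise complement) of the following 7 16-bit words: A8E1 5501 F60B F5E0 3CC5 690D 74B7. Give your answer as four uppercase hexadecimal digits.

One's-complement addition (fold any carry out of bit 15 back into bit 0):
  0xA8E1 + 0x5501 = 0x0FDE2
  0xFDE2 + 0xF60B = 0x1F3ED → wrap carry → 0xF3EE
  0xF3EE + 0xF5E0 = 0x1E9CE → wrap carry → 0xE9CF
  0xE9CF + 0x3CC5 = 0x12694 → wrap carry → 0x2695
  0x2695 + 0x690D = 0x08FA2
  0x8FA2 + 0x74B7 = 0x10459 → wrap carry → 0x045A
One's-complement sum = 0x045A.
Checksum = ~0x045A & 0xFFFF = 0xFBA5.

FBA5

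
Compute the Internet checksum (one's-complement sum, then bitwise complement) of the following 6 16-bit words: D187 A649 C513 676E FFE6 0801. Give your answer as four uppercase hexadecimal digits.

53C4

One's-complement addition (fold any carry out of bit 15 back into bit 0):
  0xD187 + 0xA649 = 0x177D0 → wrap carry → 0x77D1
  0x77D1 + 0xC513 = 0x13CE4 → wrap carry → 0x3CE5
  0x3CE5 + 0x676E = 0x0A453
  0xA453 + 0xFFE6 = 0x1A439 → wrap carry → 0xA43A
  0xA43A + 0x0801 = 0x0AC3B
One's-complement sum = 0xAC3B.
Checksum = ~0xAC3B & 0xFFFF = 0x53C4.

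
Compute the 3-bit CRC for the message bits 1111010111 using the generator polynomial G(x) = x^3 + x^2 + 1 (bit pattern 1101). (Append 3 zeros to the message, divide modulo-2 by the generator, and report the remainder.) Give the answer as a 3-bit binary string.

101

Append 3 zeros: 1111010111000. Divide by 1101 (XOR where the leading bit is 1):
  pos 0: 1111 XOR 1101 = 0010
  pos 2: 1001 XOR 1101 = 0100
  pos 3: 1000 XOR 1101 = 0101
  pos 4: 1011 XOR 1101 = 0110
  pos 5: 1101 XOR 1101 = 0000
  pos 9: 1000 XOR 1101 = 0101
Remainder (last 3 bits) = 101. This is the CRC / FCS.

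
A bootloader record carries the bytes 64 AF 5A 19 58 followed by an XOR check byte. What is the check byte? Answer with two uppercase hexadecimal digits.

XOR the bytes together:
  start with 0x64
  0x64 ⊕ 0xAF = 0xCB
  0xCB ⊕ 0x5A = 0x91
  0x91 ⊕ 0x19 = 0x88
  0x88 ⊕ 0x58 = 0xD0

D0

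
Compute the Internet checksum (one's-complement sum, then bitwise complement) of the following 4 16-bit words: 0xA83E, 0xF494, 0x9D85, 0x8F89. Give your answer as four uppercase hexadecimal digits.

361D

One's-complement addition (fold any carry out of bit 15 back into bit 0):
  0xA83E + 0xF494 = 0x19CD2 → wrap carry → 0x9CD3
  0x9CD3 + 0x9D85 = 0x13A58 → wrap carry → 0x3A59
  0x3A59 + 0x8F89 = 0x0C9E2
One's-complement sum = 0xC9E2.
Checksum = ~0xC9E2 & 0xFFFF = 0x361D.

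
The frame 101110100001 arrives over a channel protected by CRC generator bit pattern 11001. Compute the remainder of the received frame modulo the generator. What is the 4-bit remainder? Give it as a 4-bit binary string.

Modulo-2 division of 101110100001 by 11001:
  pos 0: 10111 XOR 11001 = 01110
  pos 1: 11100 XOR 11001 = 00101
  pos 3: 10110 XOR 11001 = 01111
  pos 4: 11110 XOR 11001 = 00111
  pos 6: 11100 XOR 11001 = 00101
Remainder = 1011 (nonzero — an error is detected).

1011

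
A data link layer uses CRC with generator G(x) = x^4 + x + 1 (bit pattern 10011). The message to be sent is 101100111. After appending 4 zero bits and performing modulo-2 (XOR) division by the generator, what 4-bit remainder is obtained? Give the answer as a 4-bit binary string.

1011

Append 4 zeros: 1011001110000. Divide by 10011 (XOR where the leading bit is 1):
  pos 0: 10110 XOR 10011 = 00101
  pos 2: 10101 XOR 10011 = 00110
  pos 4: 11011 XOR 10011 = 01000
  pos 5: 10000 XOR 10011 = 00011
  pos 8: 11000 XOR 10011 = 01011
Remainder (last 4 bits) = 1011. This is the CRC / FCS.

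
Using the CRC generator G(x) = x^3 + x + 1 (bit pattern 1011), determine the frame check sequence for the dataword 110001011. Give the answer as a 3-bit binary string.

Append 3 zeros: 110001011000. Divide by 1011 (XOR where the leading bit is 1):
  pos 0: 1100 XOR 1011 = 0111
  pos 1: 1110 XOR 1011 = 0101
  pos 2: 1011 XOR 1011 = 0000
  pos 7: 1100 XOR 1011 = 0111
  pos 8: 1110 XOR 1011 = 0101
Remainder (last 3 bits) = 101. This is the CRC / FCS.

101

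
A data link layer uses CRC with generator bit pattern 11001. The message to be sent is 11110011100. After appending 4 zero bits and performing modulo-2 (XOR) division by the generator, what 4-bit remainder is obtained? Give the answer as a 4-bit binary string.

Append 4 zeros: 111100111000000. Divide by 11001 (XOR where the leading bit is 1):
  pos 0: 11110 XOR 11001 = 00111
  pos 2: 11101 XOR 11001 = 00100
  pos 4: 10011 XOR 11001 = 01010
  pos 5: 10100 XOR 11001 = 01101
  pos 6: 11010 XOR 11001 = 00011
  pos 9: 11000 XOR 11001 = 00001
Remainder (last 4 bits) = 0010. This is the CRC / FCS.

0010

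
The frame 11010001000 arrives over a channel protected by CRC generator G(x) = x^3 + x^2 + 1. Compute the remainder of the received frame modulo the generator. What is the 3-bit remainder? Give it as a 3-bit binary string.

101

Modulo-2 division of 11010001000 by 1101:
  pos 0: 1101 XOR 1101 = 0000
  pos 7: 1000 XOR 1101 = 0101
Remainder = 101 (nonzero — an error is detected).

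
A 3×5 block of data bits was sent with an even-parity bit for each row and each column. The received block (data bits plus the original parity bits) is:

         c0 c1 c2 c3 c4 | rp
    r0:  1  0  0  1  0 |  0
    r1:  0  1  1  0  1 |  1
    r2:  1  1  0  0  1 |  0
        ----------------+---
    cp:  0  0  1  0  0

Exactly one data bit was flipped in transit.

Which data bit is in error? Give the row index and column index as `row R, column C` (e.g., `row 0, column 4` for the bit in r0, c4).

row 2, column 3

Recompute each row's even parity and compare to rp:
  r0: data parity 0, sent rp 0 → ok
  r1: data parity 1, sent rp 1 → ok
  r2: data parity 1, sent rp 0 → mismatch
Recompute each column's even parity and compare to cp:
  c0: data parity 0, sent cp 0 → ok
  c1: data parity 0, sent cp 0 → ok
  c2: data parity 1, sent cp 1 → ok
  c3: data parity 1, sent cp 0 → mismatch
  c4: data parity 0, sent cp 0 → ok
Exactly one row (r2) and one column (c3) fail → the flipped bit is at their intersection.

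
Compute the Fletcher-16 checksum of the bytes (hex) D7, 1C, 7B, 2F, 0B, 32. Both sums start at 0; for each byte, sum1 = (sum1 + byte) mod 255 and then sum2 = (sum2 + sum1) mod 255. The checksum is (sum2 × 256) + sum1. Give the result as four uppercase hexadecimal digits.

5FDB

Running sums (mod 255):
  after byte 0 (D7): sum1=215, sum2=215
  after byte 1 (1C): sum1=243, sum2=203
  after byte 2 (7B): sum1=111, sum2=59
  after byte 3 (2F): sum1=158, sum2=217
  after byte 4 (0B): sum1=169, sum2=131
  after byte 5 (32): sum1=219, sum2=95
Checksum = sum2·256 + sum1 = 95·256 + 219 = 24539 = 0x5FDB.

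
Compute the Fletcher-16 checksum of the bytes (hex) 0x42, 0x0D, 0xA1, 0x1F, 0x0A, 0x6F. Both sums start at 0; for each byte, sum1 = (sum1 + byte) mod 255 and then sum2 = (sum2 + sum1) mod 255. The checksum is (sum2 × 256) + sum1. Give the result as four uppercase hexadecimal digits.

Running sums (mod 255):
  after byte 0 (0x42): sum1=66, sum2=66
  after byte 1 (0x0D): sum1=79, sum2=145
  after byte 2 (0xA1): sum1=240, sum2=130
  after byte 3 (0x1F): sum1=16, sum2=146
  after byte 4 (0x0A): sum1=26, sum2=172
  after byte 5 (0x6F): sum1=137, sum2=54
Checksum = sum2·256 + sum1 = 54·256 + 137 = 13961 = 0x3689.

3689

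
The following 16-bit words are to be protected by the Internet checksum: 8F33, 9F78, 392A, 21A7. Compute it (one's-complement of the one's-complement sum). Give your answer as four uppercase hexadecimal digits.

7682

One's-complement addition (fold any carry out of bit 15 back into bit 0):
  0x8F33 + 0x9F78 = 0x12EAB → wrap carry → 0x2EAC
  0x2EAC + 0x392A = 0x067D6
  0x67D6 + 0x21A7 = 0x0897D
One's-complement sum = 0x897D.
Checksum = ~0x897D & 0xFFFF = 0x7682.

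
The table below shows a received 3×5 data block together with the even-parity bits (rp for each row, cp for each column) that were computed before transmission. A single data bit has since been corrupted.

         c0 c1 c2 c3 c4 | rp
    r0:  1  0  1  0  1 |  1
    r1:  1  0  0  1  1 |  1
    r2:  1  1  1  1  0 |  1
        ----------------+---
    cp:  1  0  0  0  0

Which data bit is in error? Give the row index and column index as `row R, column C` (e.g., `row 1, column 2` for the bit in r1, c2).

Recompute each row's even parity and compare to rp:
  r0: data parity 1, sent rp 1 → ok
  r1: data parity 1, sent rp 1 → ok
  r2: data parity 0, sent rp 1 → mismatch
Recompute each column's even parity and compare to cp:
  c0: data parity 1, sent cp 1 → ok
  c1: data parity 1, sent cp 0 → mismatch
  c2: data parity 0, sent cp 0 → ok
  c3: data parity 0, sent cp 0 → ok
  c4: data parity 0, sent cp 0 → ok
Exactly one row (r2) and one column (c1) fail → the flipped bit is at their intersection.

row 2, column 1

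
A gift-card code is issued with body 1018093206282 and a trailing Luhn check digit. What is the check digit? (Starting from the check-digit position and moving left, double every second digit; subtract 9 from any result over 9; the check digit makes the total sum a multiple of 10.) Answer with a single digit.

Partial digits right→left: 2 8 2 6 0 2 3 9 0 8 1 0 1
Double every second digit counting from the check-digit position (so the 1st, 3rd, 5th, ... of the partial from the right).
  doubled (with −9 where >9): 4 4 0 6 0 2 2 → sum 18
  kept as-is: 8 6 2 9 8 0 → sum 33
Total = 18 + 33 = 51.
Check digit = (10 − (51 mod 10)) mod 10 = 9.

9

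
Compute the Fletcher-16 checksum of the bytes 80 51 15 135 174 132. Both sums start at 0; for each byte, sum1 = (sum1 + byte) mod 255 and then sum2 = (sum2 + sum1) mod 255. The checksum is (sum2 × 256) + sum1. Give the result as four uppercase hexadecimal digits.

964D

Running sums (mod 255):
  after byte 0 (80): sum1=80, sum2=80
  after byte 1 (51): sum1=131, sum2=211
  after byte 2 (15): sum1=146, sum2=102
  after byte 3 (135): sum1=26, sum2=128
  after byte 4 (174): sum1=200, sum2=73
  after byte 5 (132): sum1=77, sum2=150
Checksum = sum2·256 + sum1 = 150·256 + 77 = 38477 = 0x964D.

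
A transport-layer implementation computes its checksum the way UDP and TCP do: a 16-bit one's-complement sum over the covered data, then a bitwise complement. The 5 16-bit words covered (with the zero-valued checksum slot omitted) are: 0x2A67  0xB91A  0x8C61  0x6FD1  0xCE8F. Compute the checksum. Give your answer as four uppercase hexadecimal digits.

51BB

One's-complement addition (fold any carry out of bit 15 back into bit 0):
  0x2A67 + 0xB91A = 0x0E381
  0xE381 + 0x8C61 = 0x16FE2 → wrap carry → 0x6FE3
  0x6FE3 + 0x6FD1 = 0x0DFB4
  0xDFB4 + 0xCE8F = 0x1AE43 → wrap carry → 0xAE44
One's-complement sum = 0xAE44.
Checksum = ~0xAE44 & 0xFFFF = 0x51BB.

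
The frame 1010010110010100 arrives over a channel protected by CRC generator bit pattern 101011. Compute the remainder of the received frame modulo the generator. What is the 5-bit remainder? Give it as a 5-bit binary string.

10000

Modulo-2 division of 1010010110010100 by 101011:
  pos 0: 101001 XOR 101011 = 000010
  pos 4: 100110 XOR 101011 = 001101
  pos 6: 110101 XOR 101011 = 011110
  pos 7: 111100 XOR 101011 = 010111
  pos 8: 101111 XOR 101011 = 000100
Remainder = 10000 (nonzero — an error is detected).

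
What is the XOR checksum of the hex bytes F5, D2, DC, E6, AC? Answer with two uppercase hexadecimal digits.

B1

XOR the bytes together:
  start with 0xF5
  0xF5 ⊕ 0xD2 = 0x27
  0x27 ⊕ 0xDC = 0xFB
  0xFB ⊕ 0xE6 = 0x1D
  0x1D ⊕ 0xAC = 0xB1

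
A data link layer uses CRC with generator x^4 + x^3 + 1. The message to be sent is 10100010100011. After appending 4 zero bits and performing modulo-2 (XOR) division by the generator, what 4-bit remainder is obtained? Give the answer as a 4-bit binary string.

1111

Append 4 zeros: 101000101000110000. Divide by 11001 (XOR where the leading bit is 1):
  pos 0: 10100 XOR 11001 = 01101
  pos 1: 11010 XOR 11001 = 00011
  pos 4: 11101 XOR 11001 = 00100
  pos 6: 10000 XOR 11001 = 01001
  pos 7: 10010 XOR 11001 = 01011
  pos 8: 10111 XOR 11001 = 01110
  pos 9: 11101 XOR 11001 = 00100
  pos 11: 10000 XOR 11001 = 01001
  pos 12: 10010 XOR 11001 = 01011
  pos 13: 10110 XOR 11001 = 01111
Remainder (last 4 bits) = 1111. This is the CRC / FCS.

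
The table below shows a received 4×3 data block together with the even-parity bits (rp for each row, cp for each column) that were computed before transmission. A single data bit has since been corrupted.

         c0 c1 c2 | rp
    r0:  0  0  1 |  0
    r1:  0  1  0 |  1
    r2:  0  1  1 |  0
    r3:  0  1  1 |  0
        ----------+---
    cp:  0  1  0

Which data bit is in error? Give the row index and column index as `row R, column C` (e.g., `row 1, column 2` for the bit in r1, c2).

Recompute each row's even parity and compare to rp:
  r0: data parity 1, sent rp 0 → mismatch
  r1: data parity 1, sent rp 1 → ok
  r2: data parity 0, sent rp 0 → ok
  r3: data parity 0, sent rp 0 → ok
Recompute each column's even parity and compare to cp:
  c0: data parity 0, sent cp 0 → ok
  c1: data parity 1, sent cp 1 → ok
  c2: data parity 1, sent cp 0 → mismatch
Exactly one row (r0) and one column (c2) fail → the flipped bit is at their intersection.

row 0, column 2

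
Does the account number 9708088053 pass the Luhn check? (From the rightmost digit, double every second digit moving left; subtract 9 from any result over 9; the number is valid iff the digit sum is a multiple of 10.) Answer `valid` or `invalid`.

From the right, keep odd positions and double even positions (subtract 9 from any doubled value over 9):
  doubled (positions 2,4,...): 1 7 0 0 9 → sum 17
  kept (positions 1,3,...): 3 0 8 8 7 → sum 26
Total = 43.
43 mod 10 = 3, so the number is invalid.

invalid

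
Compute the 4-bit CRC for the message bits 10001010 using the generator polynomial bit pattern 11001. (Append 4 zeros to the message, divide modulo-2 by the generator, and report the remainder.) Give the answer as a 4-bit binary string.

0001

Append 4 zeros: 100010100000. Divide by 11001 (XOR where the leading bit is 1):
  pos 0: 10001 XOR 11001 = 01000
  pos 1: 10000 XOR 11001 = 01001
  pos 2: 10011 XOR 11001 = 01010
  pos 3: 10100 XOR 11001 = 01101
  pos 4: 11010 XOR 11001 = 00011
  pos 7: 11000 XOR 11001 = 00001
Remainder (last 4 bits) = 0001. This is the CRC / FCS.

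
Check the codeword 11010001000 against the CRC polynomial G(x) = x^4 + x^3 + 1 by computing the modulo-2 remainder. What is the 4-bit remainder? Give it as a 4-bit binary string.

Modulo-2 division of 11010001000 by 11001:
  pos 0: 11010 XOR 11001 = 00011
  pos 3: 11001 XOR 11001 = 00000
Remainder = 0000 (zero — the frame passes the CRC check).

0000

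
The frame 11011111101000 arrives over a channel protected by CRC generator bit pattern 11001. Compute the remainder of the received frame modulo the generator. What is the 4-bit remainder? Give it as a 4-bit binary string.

Modulo-2 division of 11011111101000 by 11001:
  pos 0: 11011 XOR 11001 = 00010
  pos 3: 10111 XOR 11001 = 01110
  pos 4: 11101 XOR 11001 = 00100
  pos 6: 10001 XOR 11001 = 01000
  pos 7: 10000 XOR 11001 = 01001
  pos 8: 10010 XOR 11001 = 01011
  pos 9: 10110 XOR 11001 = 01111
Remainder = 1111 (nonzero — an error is detected).

1111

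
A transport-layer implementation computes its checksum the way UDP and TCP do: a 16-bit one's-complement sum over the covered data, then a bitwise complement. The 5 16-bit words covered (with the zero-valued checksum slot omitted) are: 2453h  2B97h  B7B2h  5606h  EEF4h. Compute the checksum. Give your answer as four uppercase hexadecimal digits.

One's-complement addition (fold any carry out of bit 15 back into bit 0):
  0x2453 + 0x2B97 = 0x04FEA
  0x4FEA + 0xB7B2 = 0x1079C → wrap carry → 0x079D
  0x079D + 0x5606 = 0x05DA3
  0x5DA3 + 0xEEF4 = 0x14C97 → wrap carry → 0x4C98
One's-complement sum = 0x4C98.
Checksum = ~0x4C98 & 0xFFFF = 0xB367.

B367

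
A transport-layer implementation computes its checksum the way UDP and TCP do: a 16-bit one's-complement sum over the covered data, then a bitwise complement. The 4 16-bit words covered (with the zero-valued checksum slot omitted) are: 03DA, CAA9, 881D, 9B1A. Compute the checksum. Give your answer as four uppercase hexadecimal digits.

0E44

One's-complement addition (fold any carry out of bit 15 back into bit 0):
  0x03DA + 0xCAA9 = 0x0CE83
  0xCE83 + 0x881D = 0x156A0 → wrap carry → 0x56A1
  0x56A1 + 0x9B1A = 0x0F1BB
One's-complement sum = 0xF1BB.
Checksum = ~0xF1BB & 0xFFFF = 0x0E44.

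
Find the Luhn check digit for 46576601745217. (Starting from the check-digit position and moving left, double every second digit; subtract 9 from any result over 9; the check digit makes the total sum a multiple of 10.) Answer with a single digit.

Partial digits right→left: 7 1 2 5 4 7 1 0 6 6 7 5 6 4
Double every second digit counting from the check-digit position (so the 1st, 3rd, 5th, ... of the partial from the right).
  doubled (with −9 where >9): 5 4 8 2 3 5 3 → sum 30
  kept as-is: 1 5 7 0 6 5 4 → sum 28
Total = 30 + 28 = 58.
Check digit = (10 − (58 mod 10)) mod 10 = 2.

2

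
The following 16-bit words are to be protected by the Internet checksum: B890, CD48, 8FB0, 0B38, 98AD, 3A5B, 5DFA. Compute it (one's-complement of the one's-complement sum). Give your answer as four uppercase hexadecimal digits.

AE3A

One's-complement addition (fold any carry out of bit 15 back into bit 0):
  0xB890 + 0xCD48 = 0x185D8 → wrap carry → 0x85D9
  0x85D9 + 0x8FB0 = 0x11589 → wrap carry → 0x158A
  0x158A + 0x0B38 = 0x020C2
  0x20C2 + 0x98AD = 0x0B96F
  0xB96F + 0x3A5B = 0x0F3CA
  0xF3CA + 0x5DFA = 0x151C4 → wrap carry → 0x51C5
One's-complement sum = 0x51C5.
Checksum = ~0x51C5 & 0xFFFF = 0xAE3A.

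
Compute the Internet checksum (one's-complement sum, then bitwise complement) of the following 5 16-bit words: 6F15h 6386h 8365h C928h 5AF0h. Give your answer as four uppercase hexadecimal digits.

85E5

One's-complement addition (fold any carry out of bit 15 back into bit 0):
  0x6F15 + 0x6386 = 0x0D29B
  0xD29B + 0x8365 = 0x15600 → wrap carry → 0x5601
  0x5601 + 0xC928 = 0x11F29 → wrap carry → 0x1F2A
  0x1F2A + 0x5AF0 = 0x07A1A
One's-complement sum = 0x7A1A.
Checksum = ~0x7A1A & 0xFFFF = 0x85E5.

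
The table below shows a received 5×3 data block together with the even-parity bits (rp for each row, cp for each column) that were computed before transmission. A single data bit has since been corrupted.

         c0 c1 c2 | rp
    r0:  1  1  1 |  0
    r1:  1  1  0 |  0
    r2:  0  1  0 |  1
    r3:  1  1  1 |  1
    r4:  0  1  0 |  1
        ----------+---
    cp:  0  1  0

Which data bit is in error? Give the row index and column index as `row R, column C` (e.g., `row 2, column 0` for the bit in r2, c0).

row 0, column 0

Recompute each row's even parity and compare to rp:
  r0: data parity 1, sent rp 0 → mismatch
  r1: data parity 0, sent rp 0 → ok
  r2: data parity 1, sent rp 1 → ok
  r3: data parity 1, sent rp 1 → ok
  r4: data parity 1, sent rp 1 → ok
Recompute each column's even parity and compare to cp:
  c0: data parity 1, sent cp 0 → mismatch
  c1: data parity 1, sent cp 1 → ok
  c2: data parity 0, sent cp 0 → ok
Exactly one row (r0) and one column (c0) fail → the flipped bit is at their intersection.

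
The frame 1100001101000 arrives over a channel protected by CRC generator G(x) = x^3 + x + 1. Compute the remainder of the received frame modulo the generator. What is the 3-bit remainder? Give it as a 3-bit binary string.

000

Modulo-2 division of 1100001101000 by 1011:
  pos 0: 1100 XOR 1011 = 0111
  pos 1: 1110 XOR 1011 = 0101
  pos 2: 1010 XOR 1011 = 0001
  pos 5: 1110 XOR 1011 = 0101
  pos 6: 1011 XOR 1011 = 0000
Remainder = 000 (zero — the frame passes the CRC check).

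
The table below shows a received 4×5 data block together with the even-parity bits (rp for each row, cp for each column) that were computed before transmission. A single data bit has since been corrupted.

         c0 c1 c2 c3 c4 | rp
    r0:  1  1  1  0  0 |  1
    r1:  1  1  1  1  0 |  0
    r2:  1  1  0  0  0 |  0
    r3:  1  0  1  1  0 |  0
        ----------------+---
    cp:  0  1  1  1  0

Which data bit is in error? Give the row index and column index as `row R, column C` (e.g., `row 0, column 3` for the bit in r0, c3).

row 3, column 3

Recompute each row's even parity and compare to rp:
  r0: data parity 1, sent rp 1 → ok
  r1: data parity 0, sent rp 0 → ok
  r2: data parity 0, sent rp 0 → ok
  r3: data parity 1, sent rp 0 → mismatch
Recompute each column's even parity and compare to cp:
  c0: data parity 0, sent cp 0 → ok
  c1: data parity 1, sent cp 1 → ok
  c2: data parity 1, sent cp 1 → ok
  c3: data parity 0, sent cp 1 → mismatch
  c4: data parity 0, sent cp 0 → ok
Exactly one row (r3) and one column (c3) fail → the flipped bit is at their intersection.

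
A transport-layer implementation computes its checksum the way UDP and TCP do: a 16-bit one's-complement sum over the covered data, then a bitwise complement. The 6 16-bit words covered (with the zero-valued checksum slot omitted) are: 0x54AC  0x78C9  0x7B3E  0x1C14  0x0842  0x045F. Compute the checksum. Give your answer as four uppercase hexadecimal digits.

One's-complement addition (fold any carry out of bit 15 back into bit 0):
  0x54AC + 0x78C9 = 0x0CD75
  0xCD75 + 0x7B3E = 0x148B3 → wrap carry → 0x48B4
  0x48B4 + 0x1C14 = 0x064C8
  0x64C8 + 0x0842 = 0x06D0A
  0x6D0A + 0x045F = 0x07169
One's-complement sum = 0x7169.
Checksum = ~0x7169 & 0xFFFF = 0x8E96.

8E96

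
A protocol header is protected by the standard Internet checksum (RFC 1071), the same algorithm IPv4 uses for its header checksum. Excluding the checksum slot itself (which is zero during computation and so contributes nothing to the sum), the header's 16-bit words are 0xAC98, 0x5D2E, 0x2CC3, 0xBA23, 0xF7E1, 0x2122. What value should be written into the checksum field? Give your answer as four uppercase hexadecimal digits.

One's-complement addition (fold any carry out of bit 15 back into bit 0):
  0xAC98 + 0x5D2E = 0x109C6 → wrap carry → 0x09C7
  0x09C7 + 0x2CC3 = 0x0368A
  0x368A + 0xBA23 = 0x0F0AD
  0xF0AD + 0xF7E1 = 0x1E88E → wrap carry → 0xE88F
  0xE88F + 0x2122 = 0x109B1 → wrap carry → 0x09B2
One's-complement sum = 0x09B2.
Checksum = ~0x09B2 & 0xFFFF = 0xF64D.

F64D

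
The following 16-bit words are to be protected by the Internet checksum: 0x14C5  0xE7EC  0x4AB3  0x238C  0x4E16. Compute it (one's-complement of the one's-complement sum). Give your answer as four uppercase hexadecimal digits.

46F8

One's-complement addition (fold any carry out of bit 15 back into bit 0):
  0x14C5 + 0xE7EC = 0x0FCB1
  0xFCB1 + 0x4AB3 = 0x14764 → wrap carry → 0x4765
  0x4765 + 0x238C = 0x06AF1
  0x6AF1 + 0x4E16 = 0x0B907
One's-complement sum = 0xB907.
Checksum = ~0xB907 & 0xFFFF = 0x46F8.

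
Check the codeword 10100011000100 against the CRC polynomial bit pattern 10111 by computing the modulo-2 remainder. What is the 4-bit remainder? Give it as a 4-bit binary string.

Modulo-2 division of 10100011000100 by 10111:
  pos 0: 10100 XOR 10111 = 00011
  pos 3: 11011 XOR 10111 = 01100
  pos 4: 11000 XOR 10111 = 01111
  pos 5: 11110 XOR 10111 = 01001
  pos 6: 10010 XOR 10111 = 00101
  pos 8: 10110 XOR 10111 = 00001
Remainder = 0010 (nonzero — an error is detected).

0010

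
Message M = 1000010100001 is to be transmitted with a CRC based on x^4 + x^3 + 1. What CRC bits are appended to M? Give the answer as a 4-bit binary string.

Append 4 zeros: 10000101000010000. Divide by 11001 (XOR where the leading bit is 1):
  pos 0: 10000 XOR 11001 = 01001
  pos 1: 10011 XOR 11001 = 01010
  pos 2: 10100 XOR 11001 = 01101
  pos 3: 11011 XOR 11001 = 00010
  pos 6: 10000 XOR 11001 = 01001
  pos 7: 10010 XOR 11001 = 01011
  pos 8: 10111 XOR 11001 = 01110
  pos 9: 11100 XOR 11001 = 00101
  pos 11: 10100 XOR 11001 = 01101
  pos 12: 11010 XOR 11001 = 00011
Remainder (last 4 bits) = 0011. This is the CRC / FCS.

0011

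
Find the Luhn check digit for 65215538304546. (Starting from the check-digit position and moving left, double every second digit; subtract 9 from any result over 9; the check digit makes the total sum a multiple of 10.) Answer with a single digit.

8

Partial digits right→left: 6 4 5 4 0 3 8 3 5 5 1 2 5 6
Double every second digit counting from the check-digit position (so the 1st, 3rd, 5th, ... of the partial from the right).
  doubled (with −9 where >9): 3 1 0 7 1 2 1 → sum 15
  kept as-is: 4 4 3 3 5 2 6 → sum 27
Total = 15 + 27 = 42.
Check digit = (10 − (42 mod 10)) mod 10 = 8.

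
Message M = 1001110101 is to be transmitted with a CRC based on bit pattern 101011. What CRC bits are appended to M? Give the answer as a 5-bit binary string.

Append 5 zeros: 100111010100000. Divide by 101011 (XOR where the leading bit is 1):
  pos 0: 100111 XOR 101011 = 001100
  pos 2: 110001 XOR 101011 = 011010
  pos 3: 110100 XOR 101011 = 011111
  pos 4: 111111 XOR 101011 = 010100
  pos 5: 101000 XOR 101011 = 000011
  pos 9: 110000 XOR 101011 = 011011
Remainder (last 5 bits) = 11011. This is the CRC / FCS.

11011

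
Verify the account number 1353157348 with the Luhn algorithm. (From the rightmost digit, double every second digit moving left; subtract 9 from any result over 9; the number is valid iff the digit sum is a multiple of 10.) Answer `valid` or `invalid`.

From the right, keep odd positions and double even positions (subtract 9 from any doubled value over 9):
  doubled (positions 2,4,...): 8 5 2 1 2 → sum 18
  kept (positions 1,3,...): 8 3 5 3 3 → sum 22
Total = 40.
40 mod 10 = 0, so the number is valid.

valid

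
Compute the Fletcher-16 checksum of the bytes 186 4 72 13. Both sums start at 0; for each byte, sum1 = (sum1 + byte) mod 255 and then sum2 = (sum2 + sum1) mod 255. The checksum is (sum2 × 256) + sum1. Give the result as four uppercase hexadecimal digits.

Running sums (mod 255):
  after byte 0 (186): sum1=186, sum2=186
  after byte 1 (4): sum1=190, sum2=121
  after byte 2 (72): sum1=7, sum2=128
  after byte 3 (13): sum1=20, sum2=148
Checksum = sum2·256 + sum1 = 148·256 + 20 = 37908 = 0x9414.

9414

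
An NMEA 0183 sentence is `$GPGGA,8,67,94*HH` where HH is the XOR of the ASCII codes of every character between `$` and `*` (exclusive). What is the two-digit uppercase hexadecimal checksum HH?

XOR the ASCII codes of the payload characters:
  'G' = 0x47 → acc = 0x47
  'P' = 0x50 → acc = 0x17
  'G' = 0x47 → acc = 0x50
  'G' = 0x47 → acc = 0x17
  'A' = 0x41 → acc = 0x56
  ',' = 0x2C → acc = 0x7A
  '8' = 0x38 → acc = 0x42
  ',' = 0x2C → acc = 0x6E
  '6' = 0x36 → acc = 0x58
  '7' = 0x37 → acc = 0x6F
  ',' = 0x2C → acc = 0x43
  '9' = 0x39 → acc = 0x7A
  '4' = 0x34 → acc = 0x4E
Checksum = 0x4E.

4E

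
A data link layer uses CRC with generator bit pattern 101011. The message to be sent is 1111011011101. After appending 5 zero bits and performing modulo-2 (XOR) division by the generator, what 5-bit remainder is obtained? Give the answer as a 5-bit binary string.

11011

Append 5 zeros: 111101101110100000. Divide by 101011 (XOR where the leading bit is 1):
  pos 0: 111101 XOR 101011 = 010110
  pos 1: 101101 XOR 101011 = 000110
  pos 4: 110011 XOR 101011 = 011000
  pos 5: 110001 XOR 101011 = 011010
  pos 6: 110100 XOR 101011 = 011111
  pos 7: 111111 XOR 101011 = 010100
  pos 8: 101000 XOR 101011 = 000011
  pos 12: 110000 XOR 101011 = 011011
Remainder (last 5 bits) = 11011. This is the CRC / FCS.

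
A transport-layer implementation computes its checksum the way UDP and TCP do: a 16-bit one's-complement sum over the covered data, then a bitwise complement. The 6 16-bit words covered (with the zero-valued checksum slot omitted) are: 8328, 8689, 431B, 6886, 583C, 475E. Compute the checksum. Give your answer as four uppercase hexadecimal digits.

One's-complement addition (fold any carry out of bit 15 back into bit 0):
  0x8328 + 0x8689 = 0x109B1 → wrap carry → 0x09B2
  0x09B2 + 0x431B = 0x04CCD
  0x4CCD + 0x6886 = 0x0B553
  0xB553 + 0x583C = 0x10D8F → wrap carry → 0x0D90
  0x0D90 + 0x475E = 0x054EE
One's-complement sum = 0x54EE.
Checksum = ~0x54EE & 0xFFFF = 0xAB11.

AB11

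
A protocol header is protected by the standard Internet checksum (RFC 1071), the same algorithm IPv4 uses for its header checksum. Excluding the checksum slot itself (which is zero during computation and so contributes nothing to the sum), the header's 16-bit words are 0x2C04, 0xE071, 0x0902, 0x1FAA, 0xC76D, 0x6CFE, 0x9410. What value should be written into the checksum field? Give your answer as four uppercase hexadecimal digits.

One's-complement addition (fold any carry out of bit 15 back into bit 0):
  0x2C04 + 0xE071 = 0x10C75 → wrap carry → 0x0C76
  0x0C76 + 0x0902 = 0x01578
  0x1578 + 0x1FAA = 0x03522
  0x3522 + 0xC76D = 0x0FC8F
  0xFC8F + 0x6CFE = 0x1698D → wrap carry → 0x698E
  0x698E + 0x9410 = 0x0FD9E
One's-complement sum = 0xFD9E.
Checksum = ~0xFD9E & 0xFFFF = 0x0261.

0261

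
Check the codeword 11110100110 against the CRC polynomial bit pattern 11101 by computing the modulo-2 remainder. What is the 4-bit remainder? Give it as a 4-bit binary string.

Modulo-2 division of 11110100110 by 11101:
  pos 0: 11110 XOR 11101 = 00011
  pos 3: 11100 XOR 11101 = 00001
Remainder = 1110 (nonzero — an error is detected).

1110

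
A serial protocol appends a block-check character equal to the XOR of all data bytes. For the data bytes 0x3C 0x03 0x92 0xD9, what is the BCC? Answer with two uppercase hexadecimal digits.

XOR the bytes together:
  start with 0x3C
  0x3C ⊕ 0x03 = 0x3F
  0x3F ⊕ 0x92 = 0xAD
  0xAD ⊕ 0xD9 = 0x74

74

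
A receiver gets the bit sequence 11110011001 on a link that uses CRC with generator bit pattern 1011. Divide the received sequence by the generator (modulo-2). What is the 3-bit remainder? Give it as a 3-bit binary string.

Modulo-2 division of 11110011001 by 1011:
  pos 0: 1111 XOR 1011 = 0100
  pos 1: 1000 XOR 1011 = 0011
  pos 3: 1101 XOR 1011 = 0110
  pos 4: 1101 XOR 1011 = 0110
  pos 5: 1100 XOR 1011 = 0111
  pos 6: 1110 XOR 1011 = 0101
  pos 7: 1011 XOR 1011 = 0000
Remainder = 000 (zero — the frame passes the CRC check).

000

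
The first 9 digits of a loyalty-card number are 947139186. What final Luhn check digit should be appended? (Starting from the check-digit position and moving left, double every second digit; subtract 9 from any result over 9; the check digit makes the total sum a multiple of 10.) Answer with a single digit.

Partial digits right→left: 6 8 1 9 3 1 7 4 9
Double every second digit counting from the check-digit position (so the 1st, 3rd, 5th, ... of the partial from the right).
  doubled (with −9 where >9): 3 2 6 5 9 → sum 25
  kept as-is: 8 9 1 4 → sum 22
Total = 25 + 22 = 47.
Check digit = (10 − (47 mod 10)) mod 10 = 3.

3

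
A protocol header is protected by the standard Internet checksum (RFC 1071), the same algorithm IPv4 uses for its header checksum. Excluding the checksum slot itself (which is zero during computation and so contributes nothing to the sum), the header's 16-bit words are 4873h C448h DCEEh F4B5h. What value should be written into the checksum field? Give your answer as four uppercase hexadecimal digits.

One's-complement addition (fold any carry out of bit 15 back into bit 0):
  0x4873 + 0xC448 = 0x10CBB → wrap carry → 0x0CBC
  0x0CBC + 0xDCEE = 0x0E9AA
  0xE9AA + 0xF4B5 = 0x1DE5F → wrap carry → 0xDE60
One's-complement sum = 0xDE60.
Checksum = ~0xDE60 & 0xFFFF = 0x219F.

219F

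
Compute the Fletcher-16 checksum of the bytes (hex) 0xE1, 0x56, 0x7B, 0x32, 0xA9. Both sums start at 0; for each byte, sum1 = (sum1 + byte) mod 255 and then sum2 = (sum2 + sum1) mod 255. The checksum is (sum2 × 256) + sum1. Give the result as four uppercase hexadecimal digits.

438F

Running sums (mod 255):
  after byte 0 (0xE1): sum1=225, sum2=225
  after byte 1 (0x56): sum1=56, sum2=26
  after byte 2 (0x7B): sum1=179, sum2=205
  after byte 3 (0x32): sum1=229, sum2=179
  after byte 4 (0xA9): sum1=143, sum2=67
Checksum = sum2·256 + sum1 = 67·256 + 143 = 17295 = 0x438F.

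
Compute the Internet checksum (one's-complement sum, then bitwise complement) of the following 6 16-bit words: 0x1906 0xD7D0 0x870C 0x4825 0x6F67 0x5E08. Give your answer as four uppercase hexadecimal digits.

One's-complement addition (fold any carry out of bit 15 back into bit 0):
  0x1906 + 0xD7D0 = 0x0F0D6
  0xF0D6 + 0x870C = 0x177E2 → wrap carry → 0x77E3
  0x77E3 + 0x4825 = 0x0C008
  0xC008 + 0x6F67 = 0x12F6F → wrap carry → 0x2F70
  0x2F70 + 0x5E08 = 0x08D78
One's-complement sum = 0x8D78.
Checksum = ~0x8D78 & 0xFFFF = 0x7287.

7287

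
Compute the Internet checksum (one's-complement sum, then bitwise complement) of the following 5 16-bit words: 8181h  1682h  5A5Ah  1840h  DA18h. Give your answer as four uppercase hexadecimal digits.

One's-complement addition (fold any carry out of bit 15 back into bit 0):
  0x8181 + 0x1682 = 0x09803
  0x9803 + 0x5A5A = 0x0F25D
  0xF25D + 0x1840 = 0x10A9D → wrap carry → 0x0A9E
  0x0A9E + 0xDA18 = 0x0E4B6
One's-complement sum = 0xE4B6.
Checksum = ~0xE4B6 & 0xFFFF = 0x1B49.

1B49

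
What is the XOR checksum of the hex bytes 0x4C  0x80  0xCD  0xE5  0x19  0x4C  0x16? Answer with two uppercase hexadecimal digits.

A7

XOR the bytes together:
  start with 0x4C
  0x4C ⊕ 0x80 = 0xCC
  0xCC ⊕ 0xCD = 0x01
  0x01 ⊕ 0xE5 = 0xE4
  0xE4 ⊕ 0x19 = 0xFD
  0xFD ⊕ 0x4C = 0xB1
  0xB1 ⊕ 0x16 = 0xA7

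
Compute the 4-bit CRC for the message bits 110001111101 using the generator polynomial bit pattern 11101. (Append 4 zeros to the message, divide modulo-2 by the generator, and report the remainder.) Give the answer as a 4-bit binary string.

Append 4 zeros: 1100011111010000. Divide by 11101 (XOR where the leading bit is 1):
  pos 0: 11000 XOR 11101 = 00101
  pos 2: 10111 XOR 11101 = 01010
  pos 3: 10101 XOR 11101 = 01000
  pos 4: 10001 XOR 11101 = 01100
  pos 5: 11001 XOR 11101 = 00100
  pos 7: 10001 XOR 11101 = 01100
  pos 8: 11000 XOR 11101 = 00101
  pos 10: 10100 XOR 11101 = 01001
  pos 11: 10010 XOR 11101 = 01111
Remainder (last 4 bits) = 1111. This is the CRC / FCS.

1111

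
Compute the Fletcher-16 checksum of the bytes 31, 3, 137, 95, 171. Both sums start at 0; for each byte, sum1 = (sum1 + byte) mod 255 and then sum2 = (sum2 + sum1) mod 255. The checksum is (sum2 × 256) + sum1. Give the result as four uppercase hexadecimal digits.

AEB6

Running sums (mod 255):
  after byte 0 (31): sum1=31, sum2=31
  after byte 1 (3): sum1=34, sum2=65
  after byte 2 (137): sum1=171, sum2=236
  after byte 3 (95): sum1=11, sum2=247
  after byte 4 (171): sum1=182, sum2=174
Checksum = sum2·256 + sum1 = 174·256 + 182 = 44726 = 0xAEB6.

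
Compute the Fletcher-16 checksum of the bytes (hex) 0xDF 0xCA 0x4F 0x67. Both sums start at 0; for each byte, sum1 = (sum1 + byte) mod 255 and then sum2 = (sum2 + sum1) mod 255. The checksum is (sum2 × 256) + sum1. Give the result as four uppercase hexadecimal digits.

E561

Running sums (mod 255):
  after byte 0 (0xDF): sum1=223, sum2=223
  after byte 1 (0xCA): sum1=170, sum2=138
  after byte 2 (0x4F): sum1=249, sum2=132
  after byte 3 (0x67): sum1=97, sum2=229
Checksum = sum2·256 + sum1 = 229·256 + 97 = 58721 = 0xE561.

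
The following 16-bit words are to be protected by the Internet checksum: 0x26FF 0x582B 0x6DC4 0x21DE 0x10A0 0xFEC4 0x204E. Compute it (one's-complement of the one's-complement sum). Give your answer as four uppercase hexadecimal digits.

One's-complement addition (fold any carry out of bit 15 back into bit 0):
  0x26FF + 0x582B = 0x07F2A
  0x7F2A + 0x6DC4 = 0x0ECEE
  0xECEE + 0x21DE = 0x10ECC → wrap carry → 0x0ECD
  0x0ECD + 0x10A0 = 0x01F6D
  0x1F6D + 0xFEC4 = 0x11E31 → wrap carry → 0x1E32
  0x1E32 + 0x204E = 0x03E80
One's-complement sum = 0x3E80.
Checksum = ~0x3E80 & 0xFFFF = 0xC17F.

C17F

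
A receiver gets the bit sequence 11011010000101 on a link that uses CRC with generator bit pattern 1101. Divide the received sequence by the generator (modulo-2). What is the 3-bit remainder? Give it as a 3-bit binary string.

Modulo-2 division of 11011010000101 by 1101:
  pos 0: 1101 XOR 1101 = 0000
  pos 4: 1010 XOR 1101 = 0111
  pos 5: 1110 XOR 1101 = 0011
  pos 7: 1100 XOR 1101 = 0001
  pos 10: 1101 XOR 1101 = 0000
Remainder = 000 (zero — the frame passes the CRC check).

000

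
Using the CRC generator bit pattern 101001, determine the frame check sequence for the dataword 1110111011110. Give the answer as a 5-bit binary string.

Append 5 zeros: 111011101111000000. Divide by 101001 (XOR where the leading bit is 1):
  pos 0: 111011 XOR 101001 = 010010
  pos 1: 100101 XOR 101001 = 001100
  pos 3: 110001 XOR 101001 = 011000
  pos 4: 110001 XOR 101001 = 011000
  pos 5: 110001 XOR 101001 = 011000
  pos 6: 110001 XOR 101001 = 011000
  pos 7: 110000 XOR 101001 = 011001
  pos 8: 110010 XOR 101001 = 011011
  pos 9: 110110 XOR 101001 = 011111
  pos 10: 111110 XOR 101001 = 010111
  pos 11: 101110 XOR 101001 = 000111
Remainder (last 5 bits) = 01110. This is the CRC / FCS.

01110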